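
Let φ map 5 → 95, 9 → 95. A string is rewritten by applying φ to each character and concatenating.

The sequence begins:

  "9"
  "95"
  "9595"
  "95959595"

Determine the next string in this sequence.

Expanding 95959595: 9→95, 5→95, 9→95, 5→95, 9→95, 5→95, 9→95, 5→95. Concatenated: 95 95 95 95 95 95 95 95.

9595959595959595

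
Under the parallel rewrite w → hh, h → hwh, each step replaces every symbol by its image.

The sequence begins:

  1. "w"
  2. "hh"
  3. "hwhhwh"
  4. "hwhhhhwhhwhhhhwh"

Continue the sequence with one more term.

Applying the rule to each of the 16 symbols of hwhhhhwhhwhhhhwh gives the pieces hwh hh hwh hwh hwh hwh hh hwh hwh hh hwh hwh hwh hwh hh hwh, which concatenate to the answer.

hwhhhhwhhwhhwhhwhhhhwhhwhhhhwhhwhhwhhwhhhhwh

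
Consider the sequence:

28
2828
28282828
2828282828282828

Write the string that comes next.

s(k+1) = s(k)·s(k) — each term doubles the last.
One more doubling of 2828282828282828 gives the answer.

28282828282828282828282828282828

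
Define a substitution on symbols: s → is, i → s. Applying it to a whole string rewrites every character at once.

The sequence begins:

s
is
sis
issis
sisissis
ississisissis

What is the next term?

sisissisississisissis

Applying the rule to each of the 13 symbols of ississisissis gives the pieces s is is s is is s is s is is s is, which concatenate to the answer.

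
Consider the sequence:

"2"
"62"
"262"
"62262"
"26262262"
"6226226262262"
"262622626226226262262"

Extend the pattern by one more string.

6226226262262262622626226226262262

From term 3 onward, concatenate the second-to-last term with the last: 2·62 = 262, 62·262 = 62262, …
Continuing: 6226226262262 · 262622626226226262262 gives term 8.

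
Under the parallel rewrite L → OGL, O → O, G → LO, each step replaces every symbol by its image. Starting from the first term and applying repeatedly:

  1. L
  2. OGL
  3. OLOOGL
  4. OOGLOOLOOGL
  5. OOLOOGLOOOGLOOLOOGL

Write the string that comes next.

Applying the rule to each of the 19 symbols of OOLOOGLOOOGLOOLOOGL gives the pieces O O OGL O O LO OGL O O O LO OGL O O OGL O O LO OGL, which concatenate to the answer.

OOOGLOOLOOGLOOOLOOGLOOOGLOOLOOGL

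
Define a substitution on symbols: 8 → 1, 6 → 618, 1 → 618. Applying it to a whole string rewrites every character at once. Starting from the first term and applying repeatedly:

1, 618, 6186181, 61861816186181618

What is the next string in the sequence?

Rewriting the 17 symbols of 61861816186181618 one by one yields 618 618 1 618 618 1 618 618 618 1 618 618 1 618 618 618 1; concatenated:

61861816186181618618618161861816186186181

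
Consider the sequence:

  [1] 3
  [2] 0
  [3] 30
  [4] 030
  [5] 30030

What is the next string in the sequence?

03030030

Each term (from the third on) is the two preceding terms concatenated in order: term 3 = 3·0 = 30.
Continuing: 030 · 30030 gives term 6.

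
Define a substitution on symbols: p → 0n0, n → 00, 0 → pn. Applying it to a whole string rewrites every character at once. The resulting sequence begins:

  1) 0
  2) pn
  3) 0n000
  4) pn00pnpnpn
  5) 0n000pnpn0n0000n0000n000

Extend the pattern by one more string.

Rewriting the 24 symbols of 0n000pnpn0n0000n0000n000 one by one yields pn 00 pn pn pn 0n0 00 0n0 00 pn 00 pn pn pn pn 00 pn pn pn pn 00 pn pn pn; concatenated:

pn00pnpnpn0n0000n000pn00pnpnpnpn00pnpnpnpn00pnpnpn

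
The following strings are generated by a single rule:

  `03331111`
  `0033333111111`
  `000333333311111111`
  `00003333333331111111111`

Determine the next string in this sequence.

0000033333333333111111111111

Reading off run lengths: 0 runs 1, 2, 3, 4; 3 runs 3, 5, 7, 9; 1 runs 4, 6, 8, 10 — each is linear in n, where the shown terms are n = 2, 3, 4, 5.
Setting n = 6 gives 5, 11, 12 characters in each block.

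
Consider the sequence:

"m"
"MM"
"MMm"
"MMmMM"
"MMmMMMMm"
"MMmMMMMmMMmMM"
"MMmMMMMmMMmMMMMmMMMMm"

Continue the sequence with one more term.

Each term (from the third on) is the previous term followed by the one before it: term 3 = MM·m = MMm.
So term 8 is MMmMMMMmMMmMMMMmMMMMm·MMmMMMMmMMmMM.

MMmMMMMmMMmMMMMmMMMMmMMmMMMMmMMmMM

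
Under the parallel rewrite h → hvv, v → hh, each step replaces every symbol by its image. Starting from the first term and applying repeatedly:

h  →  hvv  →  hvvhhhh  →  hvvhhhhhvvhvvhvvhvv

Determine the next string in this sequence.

φ(hvvhhhhhvvhvvhvvhvv) expands symbol-by-symbol to hvv hh hh hvv hvv hvv hvv hvv hh hh hvv hh hh hvv hh hh hvv hh hh; joining the 19 pieces gives the next term.

hvvhhhhhvvhvvhvvhvvhvvhhhhhvvhhhhhvvhhhhhvvhhhh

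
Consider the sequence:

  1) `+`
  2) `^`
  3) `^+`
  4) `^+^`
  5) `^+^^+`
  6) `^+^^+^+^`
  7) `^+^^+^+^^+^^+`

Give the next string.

^+^^+^+^^+^^+^+^^+^+^

From term 3 onward, concatenate the last term with the second-to-last: ^·+ = ^+, ^+·^ = ^+^, …
So term 8 is ^+^^+^+^^+^^+·^+^^+^+^.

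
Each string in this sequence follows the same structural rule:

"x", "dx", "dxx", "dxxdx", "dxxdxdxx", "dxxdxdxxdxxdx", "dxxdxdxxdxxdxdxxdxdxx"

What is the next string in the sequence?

dxxdxdxxdxxdxdxxdxdxxdxxdxdxxdxxdx

From term 3 onward, concatenate the last term with the second-to-last: dx·x = dxx, dxx·dx = dxxdx, …
The next term joins dxxdxdxxdxxdxdxxdxdxx and dxxdxdxxdxxdx.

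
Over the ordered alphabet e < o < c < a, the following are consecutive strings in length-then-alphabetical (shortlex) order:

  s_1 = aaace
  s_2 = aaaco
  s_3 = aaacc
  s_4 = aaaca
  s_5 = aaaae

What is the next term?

aaaao

The successor of aaaae increments the rightmost position that isn't already a and resets every position after it to e.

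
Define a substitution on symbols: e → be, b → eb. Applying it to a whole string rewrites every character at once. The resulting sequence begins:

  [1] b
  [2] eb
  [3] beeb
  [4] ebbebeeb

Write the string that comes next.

Rewriting each symbol of ebbebeeb: e→be, b→eb, b→eb, e→be, b→eb, e→be, e→be, b→eb, which concatenates to be eb eb be eb be be eb.

beebebbeebbebeeb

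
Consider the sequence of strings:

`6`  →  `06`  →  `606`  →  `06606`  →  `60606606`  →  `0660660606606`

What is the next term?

606066060660660606606

Each term (from the third on) is the two preceding terms concatenated in order: term 3 = 6·06 = 606.
So term 7 is 60606606·0660660606606.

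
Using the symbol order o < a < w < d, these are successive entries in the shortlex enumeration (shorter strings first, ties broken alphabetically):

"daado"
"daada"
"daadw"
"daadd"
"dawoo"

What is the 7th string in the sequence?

dawow

Advancing 2 positions from dawoo through dawoo → dawoa reaches term 7.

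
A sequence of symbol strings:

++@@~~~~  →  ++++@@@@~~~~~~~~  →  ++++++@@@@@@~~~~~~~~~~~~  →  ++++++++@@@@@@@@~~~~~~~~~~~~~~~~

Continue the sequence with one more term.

++++++++++@@@@@@@@@@~~~~~~~~~~~~~~~~~~~~

Each string has the form +^{2n} @^{2n} ~^{4n} (n = 1, 2, …).
Setting n = 5 gives 10, 10, 20 characters in each block.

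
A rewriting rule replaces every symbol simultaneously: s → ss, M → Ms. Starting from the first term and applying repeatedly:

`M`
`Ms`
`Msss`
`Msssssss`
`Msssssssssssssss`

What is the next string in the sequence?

Applying the rule to each of the 16 symbols of Msssssssssssssss gives the pieces Ms ss ss ss ss ss ss ss ss ss ss ss ss ss ss ss, which concatenate to the answer.

Msssssssssssssssssssssssssssssss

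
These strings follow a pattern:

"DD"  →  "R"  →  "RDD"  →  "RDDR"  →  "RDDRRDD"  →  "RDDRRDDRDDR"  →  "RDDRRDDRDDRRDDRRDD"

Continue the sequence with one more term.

RDDRRDDRDDRRDDRRDDRDDRRDDRDDR

Each term (from the third on) is the previous term followed by the one before it: term 3 = R·DD = RDD.
Continuing: RDDRRDDRDDRRDDRRDD · RDDRRDDRDDR gives term 8.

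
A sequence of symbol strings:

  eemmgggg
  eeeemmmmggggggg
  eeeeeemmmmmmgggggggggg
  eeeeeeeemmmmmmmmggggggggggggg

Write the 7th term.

Reading off run lengths: e runs 2, 4, 6, 8; m runs 2, 4, 6, 8; g runs 4, 7, 10, 13 — each is linear in n, where the shown terms are n = 2, 3, 4, 5.
At n = 8 the blocks have lengths 14, 14, 22.

eeeeeeeeeeeeeemmmmmmmmmmmmmmgggggggggggggggggggggg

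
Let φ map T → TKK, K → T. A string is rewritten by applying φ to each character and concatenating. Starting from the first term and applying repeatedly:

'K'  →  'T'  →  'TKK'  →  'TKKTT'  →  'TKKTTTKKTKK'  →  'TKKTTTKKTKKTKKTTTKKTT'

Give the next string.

Rewriting the 21 symbols of TKKTTTKKTKKTKKTTTKKTT one by one yields TKK T T TKK TKK TKK T T TKK T T TKK T T TKK TKK TKK T T TKK TKK; concatenated:

TKKTTTKKTKKTKKTTTKKTTTKKTTTKKTKKTKKTTTKKTKK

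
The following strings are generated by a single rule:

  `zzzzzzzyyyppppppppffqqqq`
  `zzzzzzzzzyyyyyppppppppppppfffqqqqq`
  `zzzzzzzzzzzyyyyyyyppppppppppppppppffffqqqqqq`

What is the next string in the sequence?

Reading off run lengths: z runs 7, 9, 11; y runs 3, 5, 7; p runs 8, 12, 16; f runs 2, 3, 4; q runs 4, 5, 6 — each is linear in n, where the shown terms are n = 2, 3, 4.
For the next term, n = 5, so the run lengths are 13, 9, 20, 5, 7.

zzzzzzzzzzzzzyyyyyyyyyppppppppppppppppppppfffffqqqqqqq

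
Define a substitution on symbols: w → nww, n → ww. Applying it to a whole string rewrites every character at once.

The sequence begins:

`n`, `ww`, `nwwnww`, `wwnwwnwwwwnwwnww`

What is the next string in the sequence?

Rewriting the 16 symbols of wwnwwnwwwwnwwnww one by one yields nww nww ww nww nww ww nww nww nww nww ww nww nww ww nww nww; concatenated:

nwwnwwwwnwwnwwwwnwwnwwnwwnwwwwnwwnwwwwnwwnww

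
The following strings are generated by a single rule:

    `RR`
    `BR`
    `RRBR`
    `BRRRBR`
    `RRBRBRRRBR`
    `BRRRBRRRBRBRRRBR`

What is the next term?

From term 3 onward, concatenate the second-to-last term with the last: RR·BR = RRBR, BR·RRBR = BRRRBR, …
Continuing: RRBRBRRRBR · BRRRBRRRBRBRRRBR gives term 7.

RRBRBRRRBRBRRRBRRRBRBRRRBR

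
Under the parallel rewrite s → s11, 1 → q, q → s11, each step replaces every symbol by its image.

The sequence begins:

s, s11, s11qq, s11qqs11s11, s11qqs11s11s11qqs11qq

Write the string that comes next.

Applying the rule to each of the 21 symbols of s11qqs11s11s11qqs11qq gives the pieces s11 q q s11 s11 s11 q q s11 q q s11 q q s11 s11 s11 q q s11 s11, which concatenate to the answer.

s11qqs11s11s11qqs11qqs11qqs11s11s11qqs11s11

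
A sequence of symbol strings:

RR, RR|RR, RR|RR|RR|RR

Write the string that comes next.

Every step duplicates the string with '|' between the halves.
One more doubling of RR|RR|RR|RR gives the answer.

RR|RR|RR|RR|RR|RR|RR|RR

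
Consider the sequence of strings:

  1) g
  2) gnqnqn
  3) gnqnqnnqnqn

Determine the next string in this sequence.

The strings grow by a fixed suffix nqnqn each time.
Applying this once more to gnqnqnnqnqn:

gnqnqnnqnqnnqnqn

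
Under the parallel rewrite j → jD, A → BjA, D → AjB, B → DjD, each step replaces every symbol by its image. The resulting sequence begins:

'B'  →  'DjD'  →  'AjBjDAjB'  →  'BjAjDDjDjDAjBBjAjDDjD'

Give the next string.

DjDjDBjAjDAjBAjBjDAjBjDAjBBjAjDDjDDjDjDBjAjDAjBAjBjDAjB

Applying the rule to each of the 21 symbols of BjAjDDjDjDAjBBjAjDDjD gives the pieces DjD jD BjA jD AjB AjB jD AjB jD AjB BjA jD DjD DjD jD BjA jD AjB AjB jD AjB, which concatenate to the answer.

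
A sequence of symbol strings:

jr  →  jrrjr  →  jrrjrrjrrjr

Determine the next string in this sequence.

Every step duplicates the string with 'r' between the halves.
So the next term is two copies of jrrjrrjrrjr with 'r' between the halves.

jrrjrrjrrjrrjrrjrrjrrjr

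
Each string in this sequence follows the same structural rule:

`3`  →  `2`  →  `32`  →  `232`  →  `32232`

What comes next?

23232232

Each term (from the third on) is the two preceding terms concatenated in order: term 3 = 3·2 = 32.
The next term joins 232 and 32232.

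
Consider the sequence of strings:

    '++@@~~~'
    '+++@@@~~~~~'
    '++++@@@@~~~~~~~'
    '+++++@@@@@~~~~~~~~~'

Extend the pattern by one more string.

Reading off run lengths: + runs 2, 3, 4, 5; @ runs 2, 3, 4, 5; ~ runs 3, 5, 7, 9 — each is linear in n, where the shown terms are n = 2, 3, 4, 5.
At n = 6 the blocks have lengths 6, 6, 11.

++++++@@@@@@~~~~~~~~~~~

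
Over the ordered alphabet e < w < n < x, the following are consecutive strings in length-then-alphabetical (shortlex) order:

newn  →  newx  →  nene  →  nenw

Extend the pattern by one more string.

The successor of nenw increments the rightmost position that isn't already x and resets every position after it to e.

nenn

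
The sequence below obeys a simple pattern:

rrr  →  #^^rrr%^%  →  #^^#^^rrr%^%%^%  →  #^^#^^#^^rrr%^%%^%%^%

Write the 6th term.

#^^#^^#^^#^^#^^rrr%^%%^%%^%%^%%^%

Every step adds #^^ to the front and %^% to the end of the previous string.
From #^^#^^#^^rrr%^%%^%%^%, 2 further steps: #^^#^^#^^rrr%^%%^%%^% → #^^#^^#^^#^^rrr%^%%^%%^%%^% → (answer).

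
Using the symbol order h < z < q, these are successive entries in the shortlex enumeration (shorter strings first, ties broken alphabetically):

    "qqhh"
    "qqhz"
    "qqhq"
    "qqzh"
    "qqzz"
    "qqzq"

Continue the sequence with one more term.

Treat qqzq as a base-3 numeral over the given alphabet and add one, carrying through any trailing q's.

qqqh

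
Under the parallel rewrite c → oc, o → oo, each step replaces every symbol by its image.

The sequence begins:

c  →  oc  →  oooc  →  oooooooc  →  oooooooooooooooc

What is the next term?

oooooooooooooooooooooooooooooooc

Applying the rule to each of the 16 symbols of oooooooooooooooc gives the pieces oo oo oo oo oo oo oo oo oo oo oo oo oo oo oo oc, which concatenate to the answer.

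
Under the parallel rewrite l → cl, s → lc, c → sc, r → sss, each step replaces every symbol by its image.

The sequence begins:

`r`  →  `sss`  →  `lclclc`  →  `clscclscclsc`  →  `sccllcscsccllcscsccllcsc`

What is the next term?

lcscscclclsclcsclcscscclclsclcsclcscscclclsclcsc

φ(sccllcscsccllcscsccllcsc) expands symbol-by-symbol to lc sc sc cl cl sc lc sc lc sc sc cl cl sc lc sc lc sc sc cl cl sc lc sc; joining the 24 pieces gives the next term.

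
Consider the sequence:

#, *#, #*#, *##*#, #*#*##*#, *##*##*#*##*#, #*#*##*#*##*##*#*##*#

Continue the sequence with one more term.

From term 3 onward, concatenate the second-to-last term with the last: #·*# = #*#, *#·#*# = *##*#, …
So term 8 is *##*##*#*##*#·#*#*##*#*##*##*#*##*#.

*##*##*#*##*##*#*##*#*##*##*#*##*#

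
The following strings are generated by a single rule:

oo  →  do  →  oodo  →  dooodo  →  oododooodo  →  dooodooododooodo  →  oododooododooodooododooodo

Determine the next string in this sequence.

From term 3 onward, concatenate the second-to-last term with the last: oo·do = oodo, do·oodo = dooodo, …
So term 8 is dooodooododooodo·oododooododooodooododooodo.

dooodooododooodooododooododooodooododooodo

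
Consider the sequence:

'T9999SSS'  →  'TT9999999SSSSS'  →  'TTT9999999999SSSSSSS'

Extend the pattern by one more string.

TTTT9999999999999SSSSSSSSS

The n-th term is n T's then 3n+1 9's then 2n+1 S's (n = 1, 2, …).
For the next term, n = 4, so the run lengths are 4, 13, 9.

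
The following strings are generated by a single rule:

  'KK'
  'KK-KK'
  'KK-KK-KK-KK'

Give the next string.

KK-KK-KK-KK-KK-KK-KK-KK

s(k+1) = s(k)·-·s(k) — each term doubles the last with '-' between the halves.
One more doubling of KK-KK-KK-KK gives the answer.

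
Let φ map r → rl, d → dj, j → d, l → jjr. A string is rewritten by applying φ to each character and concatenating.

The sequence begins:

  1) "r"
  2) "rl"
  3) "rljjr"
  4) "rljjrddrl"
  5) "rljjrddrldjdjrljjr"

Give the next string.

Applying the rule to each of the 18 symbols of rljjrddrldjdjrljjr gives the pieces rl jjr d d rl dj dj rl jjr dj d dj d rl jjr d d rl, which concatenate to the answer.

rljjrddrldjdjrljjrdjddjdrljjrddrl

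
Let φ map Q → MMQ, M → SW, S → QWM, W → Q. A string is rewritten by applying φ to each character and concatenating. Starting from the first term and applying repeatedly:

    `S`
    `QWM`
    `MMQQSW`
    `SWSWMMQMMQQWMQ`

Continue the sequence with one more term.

Rewriting the 14 symbols of SWSWMMQMMQQWMQ one by one yields QWM Q QWM Q SW SW MMQ SW SW MMQ MMQ Q SW MMQ; concatenated:

QWMQQWMQSWSWMMQSWSWMMQMMQQSWMMQ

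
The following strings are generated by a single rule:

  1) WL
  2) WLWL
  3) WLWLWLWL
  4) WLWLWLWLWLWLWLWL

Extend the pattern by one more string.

Every step duplicates the string.
So the next term is two copies of WLWLWLWLWLWLWLWL.

WLWLWLWLWLWLWLWLWLWLWLWLWLWLWLWL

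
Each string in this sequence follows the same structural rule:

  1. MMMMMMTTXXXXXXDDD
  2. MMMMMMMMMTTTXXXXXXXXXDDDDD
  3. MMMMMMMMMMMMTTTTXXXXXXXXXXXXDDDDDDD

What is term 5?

Each string has the form M^{3n+3} T^{n+1} X^{3n+3} D^{2n+1} (n = 1, 2, …).
Setting n = 5 gives 18, 6, 18, 11 characters in each block.

MMMMMMMMMMMMMMMMMMTTTTTTXXXXXXXXXXXXXXXXXXDDDDDDDDDDD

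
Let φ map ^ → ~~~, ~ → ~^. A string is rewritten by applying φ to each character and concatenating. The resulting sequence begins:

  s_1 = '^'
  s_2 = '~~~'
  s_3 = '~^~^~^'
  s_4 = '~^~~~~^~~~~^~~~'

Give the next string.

Applying the rule to each of the 15 symbols of ~^~~~~^~~~~^~~~ gives the pieces ~^ ~~~ ~^ ~^ ~^ ~^ ~~~ ~^ ~^ ~^ ~^ ~~~ ~^ ~^ ~^, which concatenate to the answer.

~^~~~~^~^~^~^~~~~^~^~^~^~~~~^~^~^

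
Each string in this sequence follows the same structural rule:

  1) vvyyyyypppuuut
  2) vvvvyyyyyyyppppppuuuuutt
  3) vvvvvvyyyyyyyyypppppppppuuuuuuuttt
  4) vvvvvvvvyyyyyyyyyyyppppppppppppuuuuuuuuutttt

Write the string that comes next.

The n-th term is 2n v's then 2n+3 y's then 3n p's then 2n+1 u's then n t's (n = 1, 2, …).
At n = 5 the blocks have lengths 10, 13, 15, 11, 5.

vvvvvvvvvvyyyyyyyyyyyyypppppppppppppppuuuuuuuuuuuttttt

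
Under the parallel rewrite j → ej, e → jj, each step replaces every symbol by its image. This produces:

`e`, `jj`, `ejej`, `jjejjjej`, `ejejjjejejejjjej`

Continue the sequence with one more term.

φ(ejejjjejejejjjej) expands symbol-by-symbol to jj ej jj ej ej ej jj ej jj ej jj ej ej ej jj ej; joining the 16 pieces gives the next term.

jjejjjejejejjjejjjejjjejejejjjej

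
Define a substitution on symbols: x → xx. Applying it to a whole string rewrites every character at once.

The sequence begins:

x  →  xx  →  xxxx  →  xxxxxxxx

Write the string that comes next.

xxxxxxxxxxxxxxxx

Rewriting each symbol of xxxxxxxx: x→xx, x→xx, x→xx, x→xx, x→xx, x→xx, x→xx, x→xx, which concatenates to xx xx xx xx xx xx xx xx.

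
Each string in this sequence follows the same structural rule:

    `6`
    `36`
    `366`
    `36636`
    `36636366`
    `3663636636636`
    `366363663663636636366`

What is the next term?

3663636636636366363663663636636636

Each term (from the third on) is the previous term followed by the one before it: term 3 = 36·6 = 366.
So term 8 is 366363663663636636366·3663636636636.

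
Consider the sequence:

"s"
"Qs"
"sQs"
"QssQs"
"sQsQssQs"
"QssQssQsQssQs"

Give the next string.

Each term (from the third on) is the two preceding terms concatenated in order: term 3 = s·Qs = sQs.
So term 7 is sQsQssQs·QssQssQsQssQs.

sQsQssQsQssQssQsQssQs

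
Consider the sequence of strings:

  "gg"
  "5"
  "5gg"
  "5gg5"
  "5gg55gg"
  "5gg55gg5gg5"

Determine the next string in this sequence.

5gg55gg5gg55gg55gg

From term 3 onward, concatenate the last term with the second-to-last: 5·gg = 5gg, 5gg·5 = 5gg5, …
So term 7 is 5gg55gg5gg5·5gg55gg.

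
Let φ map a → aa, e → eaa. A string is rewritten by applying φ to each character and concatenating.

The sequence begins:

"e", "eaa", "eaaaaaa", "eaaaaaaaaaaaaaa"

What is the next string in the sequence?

φ(eaaaaaaaaaaaaaa) expands symbol-by-symbol to eaa aa aa aa aa aa aa aa aa aa aa aa aa aa aa; joining the 15 pieces gives the next term.

eaaaaaaaaaaaaaaaaaaaaaaaaaaaaaa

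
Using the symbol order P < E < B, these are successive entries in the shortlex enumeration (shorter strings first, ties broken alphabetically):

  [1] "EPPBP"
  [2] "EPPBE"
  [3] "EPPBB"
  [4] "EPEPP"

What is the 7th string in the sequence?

Continuing the enumeration 3 steps past EPEPP: EPEPP → EPEPE → EPEPB → (answer).

EPEEP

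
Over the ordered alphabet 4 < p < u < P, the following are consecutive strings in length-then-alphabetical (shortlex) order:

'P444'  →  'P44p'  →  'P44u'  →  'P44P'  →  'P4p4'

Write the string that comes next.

The successor of P4p4 increments the rightmost position that isn't already P and resets every position after it to 4.

P4pp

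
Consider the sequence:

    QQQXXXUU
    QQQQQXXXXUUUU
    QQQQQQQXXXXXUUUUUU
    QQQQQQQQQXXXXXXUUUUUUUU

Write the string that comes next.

Each string has the form Q^{2n+1} X^{n+2} U^{2n} (n = 1, 2, …).
At n = 5 the blocks have lengths 11, 7, 10.

QQQQQQQQQQQXXXXXXXUUUUUUUUUU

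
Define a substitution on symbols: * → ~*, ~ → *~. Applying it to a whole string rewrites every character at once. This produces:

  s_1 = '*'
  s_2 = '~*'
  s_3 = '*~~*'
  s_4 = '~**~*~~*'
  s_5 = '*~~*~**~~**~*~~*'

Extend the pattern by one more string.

~**~*~~**~~*~**~*~~*~**~~**~*~~*

φ(*~~*~**~~**~*~~*) expands symbol-by-symbol to ~* *~ *~ ~* *~ ~* ~* *~ *~ ~* ~* *~ ~* *~ *~ ~*; joining the 16 pieces gives the next term.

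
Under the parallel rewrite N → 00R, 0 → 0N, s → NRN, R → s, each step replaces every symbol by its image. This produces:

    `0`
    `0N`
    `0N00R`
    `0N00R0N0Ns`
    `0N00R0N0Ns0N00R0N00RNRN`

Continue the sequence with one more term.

0N00R0N0Ns0N00R0N00RNRN0N00R0N0Ns0N00R0N0Ns00Rs00R

φ(0N00R0N0Ns0N00R0N00RNRN) expands symbol-by-symbol to 0N 00R 0N 0N s 0N 00R 0N 00R NRN 0N 00R 0N 0N s 0N 00R 0N 0N s 00R s 00R; joining the 23 pieces gives the next term.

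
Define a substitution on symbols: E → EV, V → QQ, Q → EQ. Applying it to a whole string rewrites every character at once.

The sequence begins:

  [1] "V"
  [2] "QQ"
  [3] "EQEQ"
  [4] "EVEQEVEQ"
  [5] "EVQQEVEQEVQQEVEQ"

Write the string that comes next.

Rewriting the 16 symbols of EVQQEVEQEVQQEVEQ one by one yields EV QQ EQ EQ EV QQ EV EQ EV QQ EQ EQ EV QQ EV EQ; concatenated:

EVQQEQEQEVQQEVEQEVQQEQEQEVQQEVEQ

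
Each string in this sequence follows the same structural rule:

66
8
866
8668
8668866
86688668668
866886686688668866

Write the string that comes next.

86688668668866886686688668668

Each term (from the third on) is the previous term followed by the one before it: term 3 = 8·66 = 866.
The next term joins 866886686688668866 and 86688668668.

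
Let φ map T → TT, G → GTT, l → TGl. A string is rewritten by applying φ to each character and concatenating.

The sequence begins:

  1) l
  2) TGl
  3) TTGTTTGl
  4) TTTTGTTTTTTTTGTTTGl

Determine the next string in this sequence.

TTTTTTTTGTTTTTTTTTTTTTTTTTTGTTTTTTTTGTTTGl

Applying the rule to each of the 19 symbols of TTTTGTTTTTTTTGTTTGl gives the pieces TT TT TT TT GTT TT TT TT TT TT TT TT TT GTT TT TT TT GTT TGl, which concatenate to the answer.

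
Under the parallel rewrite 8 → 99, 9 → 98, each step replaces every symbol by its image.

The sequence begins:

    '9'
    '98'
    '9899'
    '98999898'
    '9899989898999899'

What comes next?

Replace each of the 16 characters of 9899989898999899 in place — 98 99 98 98 98 99 98 99 98 99 98 98 98 99 98 98 — and concatenate.

98999898989998999899989898999898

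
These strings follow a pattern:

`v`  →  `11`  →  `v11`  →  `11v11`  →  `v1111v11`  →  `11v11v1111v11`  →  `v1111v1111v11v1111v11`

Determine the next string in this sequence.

From term 3 onward, concatenate the second-to-last term with the last: v·11 = v11, 11·v11 = 11v11, …
So term 8 is 11v11v1111v11·v1111v1111v11v1111v11.

11v11v1111v11v1111v1111v11v1111v11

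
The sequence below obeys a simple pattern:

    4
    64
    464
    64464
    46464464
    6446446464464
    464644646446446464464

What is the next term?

6446446464464464644646446446464464

From term 3 onward, concatenate the second-to-last term with the last: 4·64 = 464, 64·464 = 64464, …
Continuing: 6446446464464 · 464644646446446464464 gives term 8.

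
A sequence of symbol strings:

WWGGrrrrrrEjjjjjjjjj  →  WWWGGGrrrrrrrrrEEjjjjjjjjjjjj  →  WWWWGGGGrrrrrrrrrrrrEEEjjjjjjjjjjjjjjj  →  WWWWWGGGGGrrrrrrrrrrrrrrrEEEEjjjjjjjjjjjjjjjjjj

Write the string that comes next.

The n-th term is n W's then n G's then 3n r's then n-1 E's then 3n+3 j's, where the shown terms are n = 2, 3, 4, 5.
Setting n = 6 gives 6, 6, 18, 5, 21 characters in each block.

WWWWWWGGGGGGrrrrrrrrrrrrrrrrrrEEEEEjjjjjjjjjjjjjjjjjjjjj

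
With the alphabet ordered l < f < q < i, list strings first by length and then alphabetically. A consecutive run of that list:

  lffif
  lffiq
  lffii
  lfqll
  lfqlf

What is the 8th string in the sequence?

lfqfl

Continuing the enumeration 3 steps past lfqlf: lfqlf → lfqlq → lfqli → (answer).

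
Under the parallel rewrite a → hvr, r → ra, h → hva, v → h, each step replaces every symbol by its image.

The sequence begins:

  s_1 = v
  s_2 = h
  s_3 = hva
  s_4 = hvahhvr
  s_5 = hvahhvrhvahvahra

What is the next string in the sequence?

Rewriting the 16 symbols of hvahhvrhvahvahra one by one yields hva h hvr hva hva h ra hva h hvr hva h hvr hva ra hvr; concatenated:

hvahhvrhvahvahrahvahhvrhvahhvrhvarahvr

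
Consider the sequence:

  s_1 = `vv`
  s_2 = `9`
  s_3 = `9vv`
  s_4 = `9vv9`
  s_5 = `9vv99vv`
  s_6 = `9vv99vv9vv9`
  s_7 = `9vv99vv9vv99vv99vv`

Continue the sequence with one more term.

From term 3 onward, concatenate the last term with the second-to-last: 9·vv = 9vv, 9vv·9 = 9vv9, …
The next term joins 9vv99vv9vv99vv99vv and 9vv99vv9vv9.

9vv99vv9vv99vv99vv9vv99vv9vv9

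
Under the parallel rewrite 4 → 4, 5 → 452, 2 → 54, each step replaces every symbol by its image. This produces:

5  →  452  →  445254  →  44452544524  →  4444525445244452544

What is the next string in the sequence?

Rewriting the 19 symbols of 4444525445244452544 one by one yields 4 4 4 4 452 54 452 4 4 452 54 4 4 4 452 54 452 4 4; concatenated:

44444525445244452544444525445244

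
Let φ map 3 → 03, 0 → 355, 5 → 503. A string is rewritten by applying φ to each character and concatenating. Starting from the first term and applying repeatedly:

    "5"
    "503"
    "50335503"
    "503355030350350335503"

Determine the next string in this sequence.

Rewriting the 21 symbols of 503355030350350335503 one by one yields 503 355 03 03 503 503 355 03 355 03 503 355 03 503 355 03 03 503 503 355 03; concatenated:

5033550303503503355033550350335503503355030350350335503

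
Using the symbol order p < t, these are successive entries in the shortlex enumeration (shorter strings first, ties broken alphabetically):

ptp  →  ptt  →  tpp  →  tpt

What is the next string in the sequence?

ttp

Find the rightmost character of tpt below t, bump it to the next letter, and reset everything to its right to p.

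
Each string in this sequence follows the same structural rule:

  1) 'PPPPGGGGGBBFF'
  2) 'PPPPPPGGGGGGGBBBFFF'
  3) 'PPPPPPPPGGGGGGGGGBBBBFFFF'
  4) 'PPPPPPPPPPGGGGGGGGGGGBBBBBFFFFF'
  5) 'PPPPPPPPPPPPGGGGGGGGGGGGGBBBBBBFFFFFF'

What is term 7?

PPPPPPPPPPPPPPPPGGGGGGGGGGGGGGGGGBBBBBBBBFFFFFFFF

Reading off run lengths: P runs 4, 6, 8, 10, 12; G runs 5, 7, 9, 11, 13; B runs 2, 3, 4, 5, 6; F runs 2, 3, 4, 5, 6 — each is linear in n, where the shown terms are n = 2, 3, 4, 5, 6.
For term 7, n = 8, so the run lengths are 16, 17, 8, 8.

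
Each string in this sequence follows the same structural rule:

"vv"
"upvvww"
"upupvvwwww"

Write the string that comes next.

Each term wraps the previous one in up on the left and ww on the right.
One more step from upupvvwwww gives the answer.

upupupvvwwwwww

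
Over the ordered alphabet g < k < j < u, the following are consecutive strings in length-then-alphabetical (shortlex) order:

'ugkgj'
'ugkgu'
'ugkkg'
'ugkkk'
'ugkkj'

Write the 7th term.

ugkjg

Advancing 2 positions from ugkkj through ugkkj → ugkku reaches term 7.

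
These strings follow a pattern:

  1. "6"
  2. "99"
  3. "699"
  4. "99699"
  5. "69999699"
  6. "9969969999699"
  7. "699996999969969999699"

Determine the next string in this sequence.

This is a Fibonacci-style word recurrence s(k) = s(k−2)·s(k−1): e.g. 6·99 = 699.
The next term joins 9969969999699 and 699996999969969999699.

9969969999699699996999969969999699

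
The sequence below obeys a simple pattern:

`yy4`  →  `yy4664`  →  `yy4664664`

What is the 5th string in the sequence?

Each term is the previous one with 664 appended.
From yy4664664, 2 further steps: yy4664664 → yy4664664664 → (answer).

yy4664664664664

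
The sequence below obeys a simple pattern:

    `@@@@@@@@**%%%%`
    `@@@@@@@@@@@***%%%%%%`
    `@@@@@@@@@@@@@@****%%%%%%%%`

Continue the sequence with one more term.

@@@@@@@@@@@@@@@@@*****%%%%%%%%%%

The n-th term is 3n+2 @'s then n *'s then 2n %'s, where the shown terms are n = 2, 3, 4.
Setting n = 5 gives 17, 5, 10 characters in each block.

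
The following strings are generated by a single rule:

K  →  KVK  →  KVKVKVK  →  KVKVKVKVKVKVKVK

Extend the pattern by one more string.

KVKVKVKVKVKVKVKVKVKVKVKVKVKVKVK

Each string is two copies of the previous one joined by 'V'.
One more doubling of KVKVKVKVKVKVKVK gives the answer.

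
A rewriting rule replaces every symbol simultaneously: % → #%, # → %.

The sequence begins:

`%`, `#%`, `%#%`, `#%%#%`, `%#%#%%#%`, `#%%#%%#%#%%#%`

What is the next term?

Rewriting the 13 symbols of #%%#%%#%#%%#% one by one yields % #% #% % #% #% % #% % #% #% % #%; concatenated:

%#%#%%#%#%%#%%#%#%%#%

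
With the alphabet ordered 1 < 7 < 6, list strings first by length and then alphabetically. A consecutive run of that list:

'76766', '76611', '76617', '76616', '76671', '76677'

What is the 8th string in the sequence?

Advancing 2 positions from 76677 through 76677 → 76676 reaches term 8.

76661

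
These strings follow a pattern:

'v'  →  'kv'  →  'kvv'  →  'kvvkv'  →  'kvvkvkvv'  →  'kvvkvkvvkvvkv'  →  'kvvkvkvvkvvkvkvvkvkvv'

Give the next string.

From term 3 onward, concatenate the last term with the second-to-last: kv·v = kvv, kvv·kv = kvvkv, …
The next term joins kvvkvkvvkvvkvkvvkvkvv and kvvkvkvvkvvkv.

kvvkvkvvkvvkvkvvkvkvvkvvkvkvvkvvkv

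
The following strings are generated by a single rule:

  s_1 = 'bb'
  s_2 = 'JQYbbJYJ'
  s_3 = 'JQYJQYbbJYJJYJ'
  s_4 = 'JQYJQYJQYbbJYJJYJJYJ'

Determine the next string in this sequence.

s(k+1) = JQY·s(k)·JYJ, so each term gains JQY as a prefix and JYJ as a suffix.
Applying this once more to JQYJQYJQYbbJYJJYJJYJ:

JQYJQYJQYJQYbbJYJJYJJYJJYJ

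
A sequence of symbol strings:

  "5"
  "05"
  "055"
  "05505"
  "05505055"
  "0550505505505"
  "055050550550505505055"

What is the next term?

0550505505505055050550550505505505

This is a Fibonacci-style word recurrence s(k) = s(k−1)·s(k−2): e.g. 05·5 = 055.
Continuing: 055050550550505505055 · 0550505505505 gives term 8.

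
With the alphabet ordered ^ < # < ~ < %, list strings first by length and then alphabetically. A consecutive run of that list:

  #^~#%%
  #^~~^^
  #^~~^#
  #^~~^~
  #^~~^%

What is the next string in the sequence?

Find the rightmost character of #^~~^% below %, bump it to the next letter, and reset everything to its right to ^.

#^~~#^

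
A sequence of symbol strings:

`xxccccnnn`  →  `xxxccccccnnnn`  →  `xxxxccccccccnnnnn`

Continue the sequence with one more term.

xxxxxccccccccccnnnnnn

Term n consists of n x's, followed by 2n c's, followed by n+1 n's, where the shown terms are n = 2, 3, 4.
Setting n = 5 gives 5, 10, 6 characters in each block.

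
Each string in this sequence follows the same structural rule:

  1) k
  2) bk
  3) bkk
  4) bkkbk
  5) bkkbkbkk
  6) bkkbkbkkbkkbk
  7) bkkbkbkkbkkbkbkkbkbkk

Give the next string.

bkkbkbkkbkkbkbkkbkbkkbkkbkbkkbkkbk

This is a Fibonacci-style word recurrence s(k) = s(k−1)·s(k−2): e.g. bk·k = bkk.
The next term joins bkkbkbkkbkkbkbkkbkbkk and bkkbkbkkbkkbk.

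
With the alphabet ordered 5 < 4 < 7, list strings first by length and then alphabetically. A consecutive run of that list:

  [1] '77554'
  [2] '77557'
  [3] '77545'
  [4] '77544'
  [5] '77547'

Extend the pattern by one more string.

Treat 77547 as a base-3 numeral over the given alphabet and add one, carrying through any trailing 7's.

77575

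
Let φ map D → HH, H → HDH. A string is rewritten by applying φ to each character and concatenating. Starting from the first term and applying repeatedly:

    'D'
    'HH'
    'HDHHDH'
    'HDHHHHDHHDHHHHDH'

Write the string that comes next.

HDHHHHDHHDHHDHHDHHHHDHHDHHHHDHHDHHDHHDHHHHDH

Applying the rule to each of the 16 symbols of HDHHHHDHHDHHHHDH gives the pieces HDH HH HDH HDH HDH HDH HH HDH HDH HH HDH HDH HDH HDH HH HDH, which concatenate to the answer.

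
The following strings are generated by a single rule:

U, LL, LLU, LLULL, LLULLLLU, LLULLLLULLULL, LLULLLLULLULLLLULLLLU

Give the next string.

From term 3 onward, concatenate the last term with the second-to-last: LL·U = LLU, LLU·LL = LLULL, …
Continuing: LLULLLLULLULLLLULLLLU · LLULLLLULLULL gives term 8.

LLULLLLULLULLLLULLLLULLULLLLULLULL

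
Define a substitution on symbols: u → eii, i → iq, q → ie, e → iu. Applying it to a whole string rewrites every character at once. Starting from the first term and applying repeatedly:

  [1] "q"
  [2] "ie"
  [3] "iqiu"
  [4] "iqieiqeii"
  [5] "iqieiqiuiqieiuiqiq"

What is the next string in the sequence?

Rewriting the 18 symbols of iqieiqiuiqieiuiqiq one by one yields iq ie iq iu iq ie iq eii iq ie iq iu iq eii iq ie iq ie; concatenated:

iqieiqiuiqieiqeiiiqieiqiuiqeiiiqieiqie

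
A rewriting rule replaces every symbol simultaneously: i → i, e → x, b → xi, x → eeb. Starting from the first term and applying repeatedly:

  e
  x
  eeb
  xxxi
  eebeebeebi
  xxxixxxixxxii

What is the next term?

Rewriting the 13 symbols of xxxixxxixxxii one by one yields eeb eeb eeb i eeb eeb eeb i eeb eeb eeb i i; concatenated:

eebeebeebieebeebeebieebeebeebii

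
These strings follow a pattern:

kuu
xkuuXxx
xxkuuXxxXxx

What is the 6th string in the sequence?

Each term wraps the previous one in x on the left and Xxx on the right.
From xxkuuXxxXxx, 3 further steps: xxkuuXxxXxx → xxxkuuXxxXxxXxx → xxxxkuuXxxXxxXxxXxx → (answer).

xxxxxkuuXxxXxxXxxXxxXxx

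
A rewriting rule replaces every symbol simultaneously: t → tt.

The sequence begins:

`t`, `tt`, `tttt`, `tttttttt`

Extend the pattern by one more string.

tttttttttttttttt

Apply φ to tttttttt symbol by symbol: t→tt, t→tt, t→tt, t→tt, t→tt, t→tt, t→tt, t→tt; joined: tt tt tt tt tt tt tt tt.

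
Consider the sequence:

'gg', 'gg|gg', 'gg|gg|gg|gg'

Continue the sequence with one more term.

s(k+1) = s(k)·|·s(k) — each term doubles the last with '|' between the halves.
Doubling gg|gg|gg|gg with '|' between the halves:

gg|gg|gg|gg|gg|gg|gg|gg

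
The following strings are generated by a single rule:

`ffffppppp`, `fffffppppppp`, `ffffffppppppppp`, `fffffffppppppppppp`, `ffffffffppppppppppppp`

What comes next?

fffffffffppppppppppppppp

Each string has the form f^{n+2} p^{2n+1}, where the shown terms are n = 2, 3, 4, 5, 6.
For the next term, n = 7, so the run lengths are 9, 15.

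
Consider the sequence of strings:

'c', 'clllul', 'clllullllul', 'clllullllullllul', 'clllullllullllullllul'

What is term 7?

Each term is the previous one with lllul appended.
From clllullllullllullllul, 2 further steps: clllullllullllullllul → clllullllullllullllullllul → (answer).

clllullllullllullllullllullllul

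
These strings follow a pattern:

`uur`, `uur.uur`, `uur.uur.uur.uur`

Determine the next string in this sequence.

Every step duplicates the string with '.' between the halves.
So the next term is two copies of uur.uur.uur.uur with '.' between the halves.

uur.uur.uur.uur.uur.uur.uur.uur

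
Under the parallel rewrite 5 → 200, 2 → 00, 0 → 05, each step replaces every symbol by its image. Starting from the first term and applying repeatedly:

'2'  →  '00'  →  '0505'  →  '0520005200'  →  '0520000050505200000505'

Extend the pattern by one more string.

05200000505050505200052000520000050505050520005200

φ(0520000050505200000505) expands symbol-by-symbol to 05 200 00 05 05 05 05 05 200 05 200 05 200 00 05 05 05 05 05 200 05 200; joining the 22 pieces gives the next term.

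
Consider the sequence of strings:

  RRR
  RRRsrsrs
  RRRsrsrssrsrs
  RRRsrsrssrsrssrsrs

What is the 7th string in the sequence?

RRRsrsrssrsrssrsrssrsrssrsrssrsrs

Every step adds srsrs to the end: s(k+1) = s(k)·srsrs.
From RRRsrsrssrsrssrsrs, 3 further steps: RRRsrsrssrsrssrsrs → RRRsrsrssrsrssrsrssrsrs → RRRsrsrssrsrssrsrssrsrssrsrs → (answer).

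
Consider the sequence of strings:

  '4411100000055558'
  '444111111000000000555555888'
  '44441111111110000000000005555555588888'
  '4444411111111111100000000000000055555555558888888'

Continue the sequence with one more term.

444444111111111111111000000000000000000555555555555888888888

Term n consists of n+1 4's, followed by 3n 1's, followed by 3n+3 0's, followed by 2n+2 5's, followed by 2n-1 8's (n = 1, 2, …).
At n = 5 the blocks have lengths 6, 15, 18, 12, 9.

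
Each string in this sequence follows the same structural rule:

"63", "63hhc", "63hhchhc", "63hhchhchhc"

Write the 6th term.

63hhchhchhchhchhc

Each term is the previous one with hhc appended.
From 63hhchhchhc, 2 further steps: 63hhchhchhc → 63hhchhchhchhc → (answer).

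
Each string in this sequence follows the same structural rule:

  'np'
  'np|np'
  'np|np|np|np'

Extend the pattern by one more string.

Each string is two copies of the previous one joined by '|'.
One more doubling of np|np|np|np gives the answer.

np|np|np|np|np|np|np|np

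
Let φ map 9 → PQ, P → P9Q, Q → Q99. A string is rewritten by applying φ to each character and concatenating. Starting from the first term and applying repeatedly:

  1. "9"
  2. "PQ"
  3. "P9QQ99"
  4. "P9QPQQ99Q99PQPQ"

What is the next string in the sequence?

P9QPQQ99P9QQ99Q99PQPQQ99PQPQP9QQ99P9QQ99

φ(P9QPQQ99Q99PQPQ) expands symbol-by-symbol to P9Q PQ Q99 P9Q Q99 Q99 PQ PQ Q99 PQ PQ P9Q Q99 P9Q Q99; joining the 15 pieces gives the next term.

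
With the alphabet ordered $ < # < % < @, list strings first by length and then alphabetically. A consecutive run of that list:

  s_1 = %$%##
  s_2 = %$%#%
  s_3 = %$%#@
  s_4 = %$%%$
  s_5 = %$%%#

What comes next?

%$%%%

Find the rightmost character of %$%%# below @, bump it to the next letter, and reset everything to its right to $.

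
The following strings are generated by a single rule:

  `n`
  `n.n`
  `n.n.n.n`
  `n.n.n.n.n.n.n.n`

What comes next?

Every step duplicates the string with '.' between the halves.
Doubling n.n.n.n.n.n.n.n with '.' between the halves:

n.n.n.n.n.n.n.n.n.n.n.n.n.n.n.n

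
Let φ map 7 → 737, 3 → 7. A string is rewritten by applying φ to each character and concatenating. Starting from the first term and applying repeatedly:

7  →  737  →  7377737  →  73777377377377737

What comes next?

Applying the rule to each of the 17 symbols of 73777377377377737 gives the pieces 737 7 737 737 737 7 737 737 7 737 737 7 737 737 737 7 737, which concatenate to the answer.

73777377377377737737773773777377377377737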